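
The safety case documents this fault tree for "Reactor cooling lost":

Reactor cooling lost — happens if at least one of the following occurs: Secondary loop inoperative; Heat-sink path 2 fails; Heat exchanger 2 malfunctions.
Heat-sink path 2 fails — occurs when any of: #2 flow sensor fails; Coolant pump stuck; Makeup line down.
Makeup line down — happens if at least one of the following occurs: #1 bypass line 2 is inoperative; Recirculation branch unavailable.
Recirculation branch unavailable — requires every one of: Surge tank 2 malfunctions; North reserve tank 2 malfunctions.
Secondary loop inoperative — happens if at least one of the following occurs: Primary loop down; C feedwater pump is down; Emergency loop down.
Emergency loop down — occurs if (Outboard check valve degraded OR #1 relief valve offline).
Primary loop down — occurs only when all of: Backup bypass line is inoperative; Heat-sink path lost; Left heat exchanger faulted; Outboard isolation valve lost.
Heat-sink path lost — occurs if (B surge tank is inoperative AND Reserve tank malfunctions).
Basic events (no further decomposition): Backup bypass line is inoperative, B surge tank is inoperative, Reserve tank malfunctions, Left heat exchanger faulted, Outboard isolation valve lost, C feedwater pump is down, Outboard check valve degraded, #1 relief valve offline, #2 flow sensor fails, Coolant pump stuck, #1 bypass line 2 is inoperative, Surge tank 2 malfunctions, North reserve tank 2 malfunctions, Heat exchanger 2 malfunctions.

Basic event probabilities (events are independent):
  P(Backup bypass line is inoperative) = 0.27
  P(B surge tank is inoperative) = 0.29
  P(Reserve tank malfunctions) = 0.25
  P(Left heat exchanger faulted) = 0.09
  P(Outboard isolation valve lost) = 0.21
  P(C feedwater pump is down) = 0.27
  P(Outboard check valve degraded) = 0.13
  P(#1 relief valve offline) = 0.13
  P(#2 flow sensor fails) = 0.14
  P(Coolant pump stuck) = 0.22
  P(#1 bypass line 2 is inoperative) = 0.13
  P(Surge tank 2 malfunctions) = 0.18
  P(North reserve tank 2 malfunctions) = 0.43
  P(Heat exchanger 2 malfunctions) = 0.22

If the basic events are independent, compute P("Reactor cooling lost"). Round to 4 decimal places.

P(Heat-sink path lost) [AND] = 0.29 × 0.25 = 0.072500
P(Primary loop down) [AND] = 0.27 × 0.072500 × 0.09 × 0.21 = 0.000370
P(Emergency loop down) [OR] = 1 − (1−0.13) × (1−0.13) = 0.243100
P(Secondary loop inoperative) [OR] = 1 − (1−0.000370) × (1−0.27) × (1−0.243100) = 0.447667
P(Recirculation branch unavailable) [AND] = 0.18 × 0.43 = 0.077400
P(Makeup line down) [OR] = 1 − (1−0.13) × (1−0.077400) = 0.197338
P(Heat-sink path 2 fails) [OR] = 1 − (1−0.14) × (1−0.22) × (1−0.197338) = 0.461574
P(Reactor cooling lost) [OR] = 1 − (1−0.447667) × (1−0.461574) × (1−0.22) = 0.768035
Rounded to 4 decimal places: P(Reactor cooling lost) ≈ 0.7680.

0.7680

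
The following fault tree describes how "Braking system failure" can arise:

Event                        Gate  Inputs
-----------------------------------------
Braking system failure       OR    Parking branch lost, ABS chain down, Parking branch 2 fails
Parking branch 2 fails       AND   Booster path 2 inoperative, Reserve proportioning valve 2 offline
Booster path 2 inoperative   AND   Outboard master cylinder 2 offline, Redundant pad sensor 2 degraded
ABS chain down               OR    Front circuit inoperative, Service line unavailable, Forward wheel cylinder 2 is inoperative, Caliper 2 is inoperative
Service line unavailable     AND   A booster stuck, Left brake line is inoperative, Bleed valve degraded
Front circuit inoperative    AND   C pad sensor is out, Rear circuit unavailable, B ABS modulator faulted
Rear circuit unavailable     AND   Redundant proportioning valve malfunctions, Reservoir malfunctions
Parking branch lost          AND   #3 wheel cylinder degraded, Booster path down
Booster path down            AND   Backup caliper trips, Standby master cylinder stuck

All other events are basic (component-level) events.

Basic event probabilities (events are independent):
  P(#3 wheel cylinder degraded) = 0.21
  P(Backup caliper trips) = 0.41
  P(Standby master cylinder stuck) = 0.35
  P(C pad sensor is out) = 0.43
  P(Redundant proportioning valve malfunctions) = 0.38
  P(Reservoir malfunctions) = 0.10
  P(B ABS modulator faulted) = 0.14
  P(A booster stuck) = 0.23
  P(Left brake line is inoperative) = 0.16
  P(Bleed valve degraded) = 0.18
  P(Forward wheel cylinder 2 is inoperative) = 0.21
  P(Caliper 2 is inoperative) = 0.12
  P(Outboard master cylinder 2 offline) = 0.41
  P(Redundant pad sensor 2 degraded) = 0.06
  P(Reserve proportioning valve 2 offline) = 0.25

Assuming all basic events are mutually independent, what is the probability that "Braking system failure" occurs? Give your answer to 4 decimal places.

P(Booster path down) [AND] = 0.41 × 0.35 = 0.143500
P(Parking branch lost) [AND] = 0.21 × 0.143500 = 0.030135
P(Rear circuit unavailable) [AND] = 0.38 × 0.10 = 0.038000
P(Front circuit inoperative) [AND] = 0.43 × 0.038000 × 0.14 = 0.002288
P(Service line unavailable) [AND] = 0.23 × 0.16 × 0.18 = 0.006624
P(ABS chain down) [OR] = 1 − (1−0.002288) × (1−0.006624) × (1−0.21) × (1−0.12) = 0.310985
P(Booster path 2 inoperative) [AND] = 0.41 × 0.06 = 0.024600
P(Parking branch 2 fails) [AND] = 0.024600 × 0.25 = 0.006150
P(Braking system failure) [OR] = 1 − (1−0.030135) × (1−0.310985) × (1−0.006150) = 0.335858
Rounded to 4 decimal places: P(Braking system failure) ≈ 0.3359.

0.3359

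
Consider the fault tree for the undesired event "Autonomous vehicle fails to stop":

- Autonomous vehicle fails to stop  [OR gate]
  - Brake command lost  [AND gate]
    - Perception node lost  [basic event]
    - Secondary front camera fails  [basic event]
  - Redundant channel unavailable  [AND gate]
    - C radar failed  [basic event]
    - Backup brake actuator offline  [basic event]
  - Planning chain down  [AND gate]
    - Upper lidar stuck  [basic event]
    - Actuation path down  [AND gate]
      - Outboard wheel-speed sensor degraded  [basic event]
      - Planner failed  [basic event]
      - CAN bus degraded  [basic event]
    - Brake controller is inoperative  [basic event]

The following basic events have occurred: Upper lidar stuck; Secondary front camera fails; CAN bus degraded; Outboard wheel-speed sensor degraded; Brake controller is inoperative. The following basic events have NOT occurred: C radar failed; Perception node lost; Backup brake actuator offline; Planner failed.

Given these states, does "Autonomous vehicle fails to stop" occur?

No

Brake command lost [AND]: Perception node lost=not, Secondary front camera fails=occurs → not all inputs occur → does not occur.
Redundant channel unavailable [AND]: C radar failed=not, Backup brake actuator offline=not → not all inputs occur → does not occur.
Actuation path down [AND]: Outboard wheel-speed sensor degraded=occurs, Planner failed=not, CAN bus degraded=occurs → not all inputs occur → does not occur.
Planning chain down [AND]: Upper lidar stuck=occurs, Actuation path down=not, Brake controller is inoperative=occurs → not all inputs occur → does not occur.
Autonomous vehicle fails to stop [OR]: Brake command lost=not, Redundant channel unavailable=not, Planning chain down=not → no input occurs → does not occur.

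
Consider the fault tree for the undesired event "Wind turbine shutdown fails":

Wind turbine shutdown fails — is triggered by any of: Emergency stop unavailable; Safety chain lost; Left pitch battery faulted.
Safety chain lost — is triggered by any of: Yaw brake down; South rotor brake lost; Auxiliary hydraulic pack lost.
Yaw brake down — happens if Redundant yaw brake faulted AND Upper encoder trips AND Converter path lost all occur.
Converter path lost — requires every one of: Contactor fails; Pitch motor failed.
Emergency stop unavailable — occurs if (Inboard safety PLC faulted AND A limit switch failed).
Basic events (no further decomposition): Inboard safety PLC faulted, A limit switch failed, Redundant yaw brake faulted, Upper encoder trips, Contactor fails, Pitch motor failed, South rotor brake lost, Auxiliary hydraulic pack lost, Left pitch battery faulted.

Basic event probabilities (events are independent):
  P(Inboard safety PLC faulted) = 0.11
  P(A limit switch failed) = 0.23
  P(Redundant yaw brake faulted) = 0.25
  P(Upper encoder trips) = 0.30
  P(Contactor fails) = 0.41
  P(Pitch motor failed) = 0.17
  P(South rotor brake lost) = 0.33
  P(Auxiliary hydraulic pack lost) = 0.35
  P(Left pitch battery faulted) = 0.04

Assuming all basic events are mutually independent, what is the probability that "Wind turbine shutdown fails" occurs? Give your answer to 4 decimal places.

0.5946

P(Emergency stop unavailable) [AND] = 0.11 × 0.23 = 0.025300
P(Converter path lost) [AND] = 0.41 × 0.17 = 0.069700
P(Yaw brake down) [AND] = 0.25 × 0.30 × 0.069700 = 0.005228
P(Safety chain lost) [OR] = 1 − (1−0.005228) × (1−0.33) × (1−0.35) = 0.566777
P(Wind turbine shutdown fails) [OR] = 1 − (1−0.025300) × (1−0.566777) × (1−0.04) = 0.594628
Rounded to 4 decimal places: P(Wind turbine shutdown fails) ≈ 0.5946.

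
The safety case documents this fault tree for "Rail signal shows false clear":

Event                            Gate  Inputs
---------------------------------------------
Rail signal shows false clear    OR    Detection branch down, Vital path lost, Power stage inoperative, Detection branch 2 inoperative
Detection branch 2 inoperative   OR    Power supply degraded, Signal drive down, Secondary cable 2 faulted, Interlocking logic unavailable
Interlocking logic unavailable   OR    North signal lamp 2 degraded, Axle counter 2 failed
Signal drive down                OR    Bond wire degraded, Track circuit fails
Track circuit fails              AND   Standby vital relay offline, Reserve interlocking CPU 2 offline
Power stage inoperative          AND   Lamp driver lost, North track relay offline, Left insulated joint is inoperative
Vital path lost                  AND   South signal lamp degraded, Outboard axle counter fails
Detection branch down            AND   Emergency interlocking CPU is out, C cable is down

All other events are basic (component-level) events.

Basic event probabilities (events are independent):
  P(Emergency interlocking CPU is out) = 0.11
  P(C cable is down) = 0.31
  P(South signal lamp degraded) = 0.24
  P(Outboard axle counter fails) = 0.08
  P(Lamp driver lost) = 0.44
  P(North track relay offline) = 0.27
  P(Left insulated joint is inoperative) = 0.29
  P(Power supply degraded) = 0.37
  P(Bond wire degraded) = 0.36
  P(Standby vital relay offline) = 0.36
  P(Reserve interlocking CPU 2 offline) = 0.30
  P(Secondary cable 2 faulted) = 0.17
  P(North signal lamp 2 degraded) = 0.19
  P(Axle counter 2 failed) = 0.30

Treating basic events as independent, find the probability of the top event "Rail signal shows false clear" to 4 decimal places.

0.8452

P(Detection branch down) [AND] = 0.11 × 0.31 = 0.034100
P(Vital path lost) [AND] = 0.24 × 0.08 = 0.019200
P(Power stage inoperative) [AND] = 0.44 × 0.27 × 0.29 = 0.034452
P(Track circuit fails) [AND] = 0.36 × 0.30 = 0.108000
P(Signal drive down) [OR] = 1 − (1−0.36) × (1−0.108000) = 0.429120
P(Interlocking logic unavailable) [OR] = 1 − (1−0.19) × (1−0.30) = 0.433000
P(Detection branch 2 inoperative) [OR] = 1 − (1−0.37) × (1−0.429120) × (1−0.17) × (1−0.433000) = 0.830743
P(Rail signal shows false clear) [OR] = 1 − (1−0.034100) × (1−0.019200) × (1−0.034452) × (1−0.830743) = 0.845178
Rounded to 4 decimal places: P(Rail signal shows false clear) ≈ 0.8452.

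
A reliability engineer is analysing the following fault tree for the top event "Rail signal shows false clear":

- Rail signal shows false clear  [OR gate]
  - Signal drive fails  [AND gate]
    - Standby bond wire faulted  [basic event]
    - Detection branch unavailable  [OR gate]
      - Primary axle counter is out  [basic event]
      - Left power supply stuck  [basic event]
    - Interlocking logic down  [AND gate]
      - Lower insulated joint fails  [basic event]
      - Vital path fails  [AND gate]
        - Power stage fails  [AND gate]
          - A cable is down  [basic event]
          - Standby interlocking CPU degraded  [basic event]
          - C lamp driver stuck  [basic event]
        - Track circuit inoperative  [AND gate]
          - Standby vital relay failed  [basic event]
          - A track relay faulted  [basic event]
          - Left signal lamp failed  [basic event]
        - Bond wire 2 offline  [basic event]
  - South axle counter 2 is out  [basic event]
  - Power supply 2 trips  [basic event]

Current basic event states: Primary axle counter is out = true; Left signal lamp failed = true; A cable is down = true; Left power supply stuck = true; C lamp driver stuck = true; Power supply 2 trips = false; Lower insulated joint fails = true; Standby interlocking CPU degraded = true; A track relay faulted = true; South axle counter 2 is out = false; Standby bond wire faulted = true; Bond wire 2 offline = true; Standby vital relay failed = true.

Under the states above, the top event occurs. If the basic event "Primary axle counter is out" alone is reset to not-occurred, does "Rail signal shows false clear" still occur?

Counterfactual: set "Primary axle counter is out" to not occurred.
Detection branch unavailable [OR]: Primary axle counter is out=not, Left power supply stuck=occurs → at least one input occurs → occurs.
Power stage fails [AND]: A cable is down=occurs, Standby interlocking CPU degraded=occurs, C lamp driver stuck=occurs → all inputs occur → occurs.
Track circuit inoperative [AND]: Standby vital relay failed=occurs, A track relay faulted=occurs, Left signal lamp failed=occurs → all inputs occur → occurs.
Vital path fails [AND]: Power stage fails=occurs, Track circuit inoperative=occurs, Bond wire 2 offline=occurs → all inputs occur → occurs.
Interlocking logic down [AND]: Lower insulated joint fails=occurs, Vital path fails=occurs → all inputs occur → occurs.
Signal drive fails [AND]: Standby bond wire faulted=occurs, Detection branch unavailable=occurs, Interlocking logic down=occurs → all inputs occur → occurs.
Rail signal shows false clear [OR]: Signal drive fails=occurs, South axle counter 2 is out=not, Power supply 2 trips=not → at least one input occurs → occurs.

Yes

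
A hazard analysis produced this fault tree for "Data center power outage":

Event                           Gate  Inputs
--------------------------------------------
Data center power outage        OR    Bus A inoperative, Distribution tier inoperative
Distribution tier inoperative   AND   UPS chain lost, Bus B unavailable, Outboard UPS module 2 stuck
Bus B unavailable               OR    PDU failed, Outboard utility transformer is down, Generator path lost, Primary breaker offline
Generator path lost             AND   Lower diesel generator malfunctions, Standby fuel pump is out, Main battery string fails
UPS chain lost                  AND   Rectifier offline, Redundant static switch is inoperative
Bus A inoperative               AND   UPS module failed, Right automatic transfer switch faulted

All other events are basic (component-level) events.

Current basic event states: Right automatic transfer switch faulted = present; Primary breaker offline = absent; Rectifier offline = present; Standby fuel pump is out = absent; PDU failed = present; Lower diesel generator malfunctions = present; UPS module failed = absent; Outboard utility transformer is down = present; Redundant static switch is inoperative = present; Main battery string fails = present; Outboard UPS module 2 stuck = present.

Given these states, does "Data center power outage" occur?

Yes

Bus A inoperative [AND]: UPS module failed=not, Right automatic transfer switch faulted=occurs → not all inputs occur → does not occur.
UPS chain lost [AND]: Rectifier offline=occurs, Redundant static switch is inoperative=occurs → all inputs occur → occurs.
Generator path lost [AND]: Lower diesel generator malfunctions=occurs, Standby fuel pump is out=not, Main battery string fails=occurs → not all inputs occur → does not occur.
Bus B unavailable [OR]: PDU failed=occurs, Outboard utility transformer is down=occurs, Generator path lost=not, Primary breaker offline=not → at least one input occurs → occurs.
Distribution tier inoperative [AND]: UPS chain lost=occurs, Bus B unavailable=occurs, Outboard UPS module 2 stuck=occurs → all inputs occur → occurs.
Data center power outage [OR]: Bus A inoperative=not, Distribution tier inoperative=occurs → at least one input occurs → occurs.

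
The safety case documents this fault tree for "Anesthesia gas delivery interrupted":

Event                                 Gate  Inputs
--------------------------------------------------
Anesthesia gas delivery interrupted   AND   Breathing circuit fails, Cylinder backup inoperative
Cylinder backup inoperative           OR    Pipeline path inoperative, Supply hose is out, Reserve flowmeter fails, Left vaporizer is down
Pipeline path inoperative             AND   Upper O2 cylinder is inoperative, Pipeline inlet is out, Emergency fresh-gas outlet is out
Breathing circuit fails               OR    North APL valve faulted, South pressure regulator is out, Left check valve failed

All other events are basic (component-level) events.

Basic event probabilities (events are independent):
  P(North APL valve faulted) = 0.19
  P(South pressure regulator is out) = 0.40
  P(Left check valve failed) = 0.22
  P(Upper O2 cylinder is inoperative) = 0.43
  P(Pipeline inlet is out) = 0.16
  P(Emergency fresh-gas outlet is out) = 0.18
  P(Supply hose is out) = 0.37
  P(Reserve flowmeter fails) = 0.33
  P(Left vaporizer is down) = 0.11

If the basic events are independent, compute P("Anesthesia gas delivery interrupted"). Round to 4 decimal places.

0.3905

P(Breathing circuit fails) [OR] = 1 − (1−0.19) × (1−0.40) × (1−0.22) = 0.620920
P(Pipeline path inoperative) [AND] = 0.43 × 0.16 × 0.18 = 0.012384
P(Cylinder backup inoperative) [OR] = 1 − (1−0.012384) × (1−0.37) × (1−0.33) × (1−0.11) = 0.628983
P(Anesthesia gas delivery interrupted) [AND] = 0.620920 × 0.628983 = 0.390548
Rounded to 4 decimal places: P(Anesthesia gas delivery interrupted) ≈ 0.3905.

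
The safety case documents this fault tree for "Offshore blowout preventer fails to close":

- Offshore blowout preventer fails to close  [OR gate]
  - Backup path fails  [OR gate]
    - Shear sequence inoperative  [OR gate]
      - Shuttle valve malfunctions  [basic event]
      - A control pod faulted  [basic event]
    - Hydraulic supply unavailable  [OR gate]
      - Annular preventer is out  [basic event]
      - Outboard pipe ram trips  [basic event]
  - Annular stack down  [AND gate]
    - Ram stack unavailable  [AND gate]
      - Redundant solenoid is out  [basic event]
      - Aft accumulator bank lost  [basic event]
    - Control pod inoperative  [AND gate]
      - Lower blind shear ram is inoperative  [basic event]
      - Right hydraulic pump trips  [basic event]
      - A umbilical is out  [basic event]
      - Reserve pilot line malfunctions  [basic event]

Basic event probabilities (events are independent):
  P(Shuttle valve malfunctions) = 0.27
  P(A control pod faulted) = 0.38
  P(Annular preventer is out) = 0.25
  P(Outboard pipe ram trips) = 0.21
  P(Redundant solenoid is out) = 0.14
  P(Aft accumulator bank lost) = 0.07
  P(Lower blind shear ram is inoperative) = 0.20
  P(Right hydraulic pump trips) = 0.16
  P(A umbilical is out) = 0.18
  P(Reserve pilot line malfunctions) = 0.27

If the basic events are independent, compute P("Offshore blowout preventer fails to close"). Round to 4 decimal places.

P(Shear sequence inoperative) [OR] = 1 − (1−0.27) × (1−0.38) = 0.547400
P(Hydraulic supply unavailable) [OR] = 1 − (1−0.25) × (1−0.21) = 0.407500
P(Backup path fails) [OR] = 1 − (1−0.547400) × (1−0.407500) = 0.731835
P(Ram stack unavailable) [AND] = 0.14 × 0.07 = 0.009800
P(Control pod inoperative) [AND] = 0.20 × 0.16 × 0.18 × 0.27 = 0.001555
P(Annular stack down) [AND] = 0.009800 × 0.001555 = 0.000015
P(Offshore blowout preventer fails to close) [OR] = 1 − (1−0.731835) × (1−0.000015) = 0.731839
Rounded to 4 decimal places: P(Offshore blowout preventer fails to close) ≈ 0.7318.

0.7318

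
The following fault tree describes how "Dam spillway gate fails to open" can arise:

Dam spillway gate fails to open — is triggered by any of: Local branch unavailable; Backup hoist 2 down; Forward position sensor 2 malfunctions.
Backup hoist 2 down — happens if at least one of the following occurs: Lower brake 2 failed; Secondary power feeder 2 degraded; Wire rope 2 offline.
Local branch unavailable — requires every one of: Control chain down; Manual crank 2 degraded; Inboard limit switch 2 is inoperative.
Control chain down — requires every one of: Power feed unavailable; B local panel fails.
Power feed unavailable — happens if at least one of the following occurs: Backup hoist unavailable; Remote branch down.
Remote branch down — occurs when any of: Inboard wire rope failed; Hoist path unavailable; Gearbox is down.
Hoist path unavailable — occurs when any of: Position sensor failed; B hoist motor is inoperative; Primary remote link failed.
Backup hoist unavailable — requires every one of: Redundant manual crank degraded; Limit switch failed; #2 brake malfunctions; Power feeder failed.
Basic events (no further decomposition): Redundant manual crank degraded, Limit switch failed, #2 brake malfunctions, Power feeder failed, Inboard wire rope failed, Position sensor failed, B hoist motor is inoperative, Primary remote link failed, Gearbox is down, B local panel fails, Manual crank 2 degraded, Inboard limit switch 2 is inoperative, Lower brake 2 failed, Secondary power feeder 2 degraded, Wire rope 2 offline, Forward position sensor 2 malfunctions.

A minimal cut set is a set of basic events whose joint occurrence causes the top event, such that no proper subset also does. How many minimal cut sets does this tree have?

10

Backup hoist unavailable [AND]: one cut set from each child combined → 1 × 1 × 1 × 1 = 1 cut set(s).
Hoist path unavailable [OR]: union of children's cut sets → 3 cut set(s).
Remote branch down [OR]: union of children's cut sets → 5 cut set(s).
Power feed unavailable [OR]: union of children's cut sets → 6 cut set(s).
Control chain down [AND]: one cut set from each child combined → 6 × 1 = 6 cut set(s).
Local branch unavailable [AND]: one cut set from each child combined → 6 × 1 × 1 = 6 cut set(s).
Backup hoist 2 down [OR]: union of children's cut sets → 3 cut set(s).
Dam spillway gate fails to open [OR]: union of children's cut sets → 10 cut set(s).
Minimal cut sets: {#2 brake malfunctions, B local panel fails, Inboard limit switch 2 is inoperative, Limit switch failed, Manual crank 2 degraded, Power feeder failed, Redundant manual crank degraded}; {B local panel fails, Inboard limit switch 2 is inoperative, Inboard wire rope failed, Manual crank 2 degraded}; {B local panel fails, Inboard limit switch 2 is inoperative, Manual crank 2 degraded, Position sensor failed}; {B hoist motor is inoperative, B local panel fails, Inboard limit switch 2 is inoperative, Manual crank 2 degraded}; {B local panel fails, Inboard limit switch 2 is inoperative, Manual crank 2 degraded, Primary remote link failed}; {B local panel fails, Gearbox is down, Inboard limit switch 2 is inoperative, Manual crank 2 degraded}; {Lower brake 2 failed}; {Secondary power feeder 2 degraded}; {Wire rope 2 offline}; {Forward position sensor 2 malfunctions}.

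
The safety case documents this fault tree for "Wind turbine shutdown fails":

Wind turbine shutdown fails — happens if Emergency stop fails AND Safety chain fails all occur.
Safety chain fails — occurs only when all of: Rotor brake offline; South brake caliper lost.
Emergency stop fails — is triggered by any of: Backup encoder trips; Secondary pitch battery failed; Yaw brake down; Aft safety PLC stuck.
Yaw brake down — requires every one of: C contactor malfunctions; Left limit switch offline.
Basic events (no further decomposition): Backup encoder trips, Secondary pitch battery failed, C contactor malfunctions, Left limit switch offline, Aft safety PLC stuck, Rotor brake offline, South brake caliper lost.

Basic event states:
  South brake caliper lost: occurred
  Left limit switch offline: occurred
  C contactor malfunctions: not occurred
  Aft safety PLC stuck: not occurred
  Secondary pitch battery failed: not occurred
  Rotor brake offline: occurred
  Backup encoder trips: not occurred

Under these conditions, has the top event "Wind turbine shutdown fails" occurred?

Yaw brake down [AND]: C contactor malfunctions=not, Left limit switch offline=occurs → not all inputs occur → does not occur.
Emergency stop fails [OR]: Backup encoder trips=not, Secondary pitch battery failed=not, Yaw brake down=not, Aft safety PLC stuck=not → no input occurs → does not occur.
Safety chain fails [AND]: Rotor brake offline=occurs, South brake caliper lost=occurs → all inputs occur → occurs.
Wind turbine shutdown fails [AND]: Emergency stop fails=not, Safety chain fails=occurs → not all inputs occur → does not occur.

No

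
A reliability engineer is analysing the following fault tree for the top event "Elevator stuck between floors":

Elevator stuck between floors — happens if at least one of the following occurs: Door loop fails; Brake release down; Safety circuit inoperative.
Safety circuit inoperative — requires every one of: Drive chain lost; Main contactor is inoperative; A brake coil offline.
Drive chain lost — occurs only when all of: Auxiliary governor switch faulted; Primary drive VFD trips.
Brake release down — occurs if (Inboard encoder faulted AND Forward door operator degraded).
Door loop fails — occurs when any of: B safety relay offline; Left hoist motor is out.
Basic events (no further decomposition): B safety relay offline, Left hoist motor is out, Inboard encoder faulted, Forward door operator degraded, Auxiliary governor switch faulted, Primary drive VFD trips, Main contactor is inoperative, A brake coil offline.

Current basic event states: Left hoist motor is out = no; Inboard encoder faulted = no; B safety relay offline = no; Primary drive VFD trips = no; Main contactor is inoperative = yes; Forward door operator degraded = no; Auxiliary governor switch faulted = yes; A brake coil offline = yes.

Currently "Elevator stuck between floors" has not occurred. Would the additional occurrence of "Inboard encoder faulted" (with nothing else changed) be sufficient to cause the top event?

Counterfactual: set "Inboard encoder faulted" to occurred.
Door loop fails [OR]: B safety relay offline=not, Left hoist motor is out=not → no input occurs → does not occur.
Brake release down [AND]: Inboard encoder faulted=occurs, Forward door operator degraded=not → not all inputs occur → does not occur.
Drive chain lost [AND]: Auxiliary governor switch faulted=occurs, Primary drive VFD trips=not → not all inputs occur → does not occur.
Safety circuit inoperative [AND]: Drive chain lost=not, Main contactor is inoperative=occurs, A brake coil offline=occurs → not all inputs occur → does not occur.
Elevator stuck between floors [OR]: Door loop fails=not, Brake release down=not, Safety circuit inoperative=not → no input occurs → does not occur.

No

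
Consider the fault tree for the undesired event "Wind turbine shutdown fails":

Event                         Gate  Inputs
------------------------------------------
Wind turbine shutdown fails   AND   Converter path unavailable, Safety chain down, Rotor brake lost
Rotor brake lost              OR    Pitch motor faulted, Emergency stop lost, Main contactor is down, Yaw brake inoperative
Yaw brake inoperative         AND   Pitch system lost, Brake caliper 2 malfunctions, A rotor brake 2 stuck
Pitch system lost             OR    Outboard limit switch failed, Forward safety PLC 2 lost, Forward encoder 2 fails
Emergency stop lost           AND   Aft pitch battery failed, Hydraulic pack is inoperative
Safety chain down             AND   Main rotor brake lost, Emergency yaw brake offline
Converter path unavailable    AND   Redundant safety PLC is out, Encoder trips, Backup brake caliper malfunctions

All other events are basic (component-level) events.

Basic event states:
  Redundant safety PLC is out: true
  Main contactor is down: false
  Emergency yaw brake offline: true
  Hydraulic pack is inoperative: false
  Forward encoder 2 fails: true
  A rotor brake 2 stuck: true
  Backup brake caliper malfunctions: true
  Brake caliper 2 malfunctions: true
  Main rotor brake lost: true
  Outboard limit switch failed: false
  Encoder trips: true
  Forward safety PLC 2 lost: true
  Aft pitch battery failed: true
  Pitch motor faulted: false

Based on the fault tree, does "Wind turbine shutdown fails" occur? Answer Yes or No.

Yes

Converter path unavailable [AND]: Redundant safety PLC is out=occurs, Encoder trips=occurs, Backup brake caliper malfunctions=occurs → all inputs occur → occurs.
Safety chain down [AND]: Main rotor brake lost=occurs, Emergency yaw brake offline=occurs → all inputs occur → occurs.
Emergency stop lost [AND]: Aft pitch battery failed=occurs, Hydraulic pack is inoperative=not → not all inputs occur → does not occur.
Pitch system lost [OR]: Outboard limit switch failed=not, Forward safety PLC 2 lost=occurs, Forward encoder 2 fails=occurs → at least one input occurs → occurs.
Yaw brake inoperative [AND]: Pitch system lost=occurs, Brake caliper 2 malfunctions=occurs, A rotor brake 2 stuck=occurs → all inputs occur → occurs.
Rotor brake lost [OR]: Pitch motor faulted=not, Emergency stop lost=not, Main contactor is down=not, Yaw brake inoperative=occurs → at least one input occurs → occurs.
Wind turbine shutdown fails [AND]: Converter path unavailable=occurs, Safety chain down=occurs, Rotor brake lost=occurs → all inputs occur → occurs.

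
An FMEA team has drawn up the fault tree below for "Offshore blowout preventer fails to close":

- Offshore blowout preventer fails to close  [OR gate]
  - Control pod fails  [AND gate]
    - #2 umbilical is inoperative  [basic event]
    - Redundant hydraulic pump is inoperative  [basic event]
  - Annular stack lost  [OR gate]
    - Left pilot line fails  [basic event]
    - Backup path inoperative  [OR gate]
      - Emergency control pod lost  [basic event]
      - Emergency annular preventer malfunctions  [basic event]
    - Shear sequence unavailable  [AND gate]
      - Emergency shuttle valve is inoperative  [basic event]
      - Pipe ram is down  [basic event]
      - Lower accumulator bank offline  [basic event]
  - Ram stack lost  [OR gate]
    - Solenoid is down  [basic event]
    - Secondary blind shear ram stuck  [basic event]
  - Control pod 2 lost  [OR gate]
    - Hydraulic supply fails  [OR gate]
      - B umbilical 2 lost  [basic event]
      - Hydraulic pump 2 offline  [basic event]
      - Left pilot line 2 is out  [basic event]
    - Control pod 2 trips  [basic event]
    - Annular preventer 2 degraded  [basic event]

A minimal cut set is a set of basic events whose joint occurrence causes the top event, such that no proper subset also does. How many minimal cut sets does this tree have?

12

Control pod fails [AND]: one cut set from each child combined → 1 × 1 = 1 cut set(s).
Backup path inoperative [OR]: union of children's cut sets → 2 cut set(s).
Shear sequence unavailable [AND]: one cut set from each child combined → 1 × 1 × 1 = 1 cut set(s).
Annular stack lost [OR]: union of children's cut sets → 4 cut set(s).
Ram stack lost [OR]: union of children's cut sets → 2 cut set(s).
Hydraulic supply fails [OR]: union of children's cut sets → 3 cut set(s).
Control pod 2 lost [OR]: union of children's cut sets → 5 cut set(s).
Offshore blowout preventer fails to close [OR]: union of children's cut sets → 12 cut set(s).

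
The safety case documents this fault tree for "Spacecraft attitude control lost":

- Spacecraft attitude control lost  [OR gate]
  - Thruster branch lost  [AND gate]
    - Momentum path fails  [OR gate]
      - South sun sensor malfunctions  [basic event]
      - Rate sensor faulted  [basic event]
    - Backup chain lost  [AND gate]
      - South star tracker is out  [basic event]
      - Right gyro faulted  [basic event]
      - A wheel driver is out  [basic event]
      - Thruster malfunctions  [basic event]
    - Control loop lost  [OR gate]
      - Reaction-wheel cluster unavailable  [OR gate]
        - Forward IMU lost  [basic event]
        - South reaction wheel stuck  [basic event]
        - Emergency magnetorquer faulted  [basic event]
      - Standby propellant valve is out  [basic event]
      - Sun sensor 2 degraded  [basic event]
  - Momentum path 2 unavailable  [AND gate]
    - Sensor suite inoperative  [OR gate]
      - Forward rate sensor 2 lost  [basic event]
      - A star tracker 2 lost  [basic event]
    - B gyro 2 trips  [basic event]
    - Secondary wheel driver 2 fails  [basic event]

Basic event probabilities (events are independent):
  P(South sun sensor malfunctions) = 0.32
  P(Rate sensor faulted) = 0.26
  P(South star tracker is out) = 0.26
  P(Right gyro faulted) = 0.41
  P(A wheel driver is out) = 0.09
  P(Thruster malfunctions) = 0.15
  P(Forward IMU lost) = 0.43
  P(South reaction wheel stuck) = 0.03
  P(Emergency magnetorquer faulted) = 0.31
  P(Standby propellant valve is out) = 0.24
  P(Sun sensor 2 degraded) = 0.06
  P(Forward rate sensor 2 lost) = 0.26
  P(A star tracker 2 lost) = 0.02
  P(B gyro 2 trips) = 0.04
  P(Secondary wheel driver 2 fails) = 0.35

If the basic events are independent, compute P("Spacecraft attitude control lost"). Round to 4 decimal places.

P(Momentum path fails) [OR] = 1 − (1−0.32) × (1−0.26) = 0.496800
P(Backup chain lost) [AND] = 0.26 × 0.41 × 0.09 × 0.15 = 0.001439
P(Reaction-wheel cluster unavailable) [OR] = 1 − (1−0.43) × (1−0.03) × (1−0.31) = 0.618499
P(Control loop lost) [OR] = 1 − (1−0.618499) × (1−0.24) × (1−0.06) = 0.727456
P(Thruster branch lost) [AND] = 0.496800 × 0.001439 × 0.727456 = 0.000520
P(Sensor suite inoperative) [OR] = 1 − (1−0.26) × (1−0.02) = 0.274800
P(Momentum path 2 unavailable) [AND] = 0.274800 × 0.04 × 0.35 = 0.003847
P(Spacecraft attitude control lost) [OR] = 1 − (1−0.000520) × (1−0.003847) = 0.004365
Rounded to 4 decimal places: P(Spacecraft attitude control lost) ≈ 0.0044.

0.0044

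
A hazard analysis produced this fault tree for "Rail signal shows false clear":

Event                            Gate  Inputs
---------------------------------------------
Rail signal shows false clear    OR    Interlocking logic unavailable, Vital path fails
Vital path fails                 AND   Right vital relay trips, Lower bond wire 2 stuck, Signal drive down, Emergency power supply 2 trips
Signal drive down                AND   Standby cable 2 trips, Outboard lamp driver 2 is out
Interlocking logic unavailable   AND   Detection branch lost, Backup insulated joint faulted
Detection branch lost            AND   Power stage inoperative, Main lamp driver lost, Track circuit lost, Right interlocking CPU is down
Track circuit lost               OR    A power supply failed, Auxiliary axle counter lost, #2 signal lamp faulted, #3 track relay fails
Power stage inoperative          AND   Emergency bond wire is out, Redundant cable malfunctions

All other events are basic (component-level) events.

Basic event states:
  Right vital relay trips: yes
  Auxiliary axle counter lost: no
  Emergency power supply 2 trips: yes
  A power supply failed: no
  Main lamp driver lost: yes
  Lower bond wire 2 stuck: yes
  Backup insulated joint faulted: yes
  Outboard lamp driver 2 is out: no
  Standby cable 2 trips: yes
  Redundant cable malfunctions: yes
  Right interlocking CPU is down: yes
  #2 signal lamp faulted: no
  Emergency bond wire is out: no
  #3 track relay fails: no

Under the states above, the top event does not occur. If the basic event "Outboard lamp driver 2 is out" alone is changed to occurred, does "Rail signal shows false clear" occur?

Counterfactual: set "Outboard lamp driver 2 is out" to occurred.
Power stage inoperative [AND]: Emergency bond wire is out=not, Redundant cable malfunctions=occurs → not all inputs occur → does not occur.
Track circuit lost [OR]: A power supply failed=not, Auxiliary axle counter lost=not, #2 signal lamp faulted=not, #3 track relay fails=not → no input occurs → does not occur.
Detection branch lost [AND]: Power stage inoperative=not, Main lamp driver lost=occurs, Track circuit lost=not, Right interlocking CPU is down=occurs → not all inputs occur → does not occur.
Interlocking logic unavailable [AND]: Detection branch lost=not, Backup insulated joint faulted=occurs → not all inputs occur → does not occur.
Signal drive down [AND]: Standby cable 2 trips=occurs, Outboard lamp driver 2 is out=occurs → all inputs occur → occurs.
Vital path fails [AND]: Right vital relay trips=occurs, Lower bond wire 2 stuck=occurs, Signal drive down=occurs, Emergency power supply 2 trips=occurs → all inputs occur → occurs.
Rail signal shows false clear [OR]: Interlocking logic unavailable=not, Vital path fails=occurs → at least one input occurs → occurs.

Yes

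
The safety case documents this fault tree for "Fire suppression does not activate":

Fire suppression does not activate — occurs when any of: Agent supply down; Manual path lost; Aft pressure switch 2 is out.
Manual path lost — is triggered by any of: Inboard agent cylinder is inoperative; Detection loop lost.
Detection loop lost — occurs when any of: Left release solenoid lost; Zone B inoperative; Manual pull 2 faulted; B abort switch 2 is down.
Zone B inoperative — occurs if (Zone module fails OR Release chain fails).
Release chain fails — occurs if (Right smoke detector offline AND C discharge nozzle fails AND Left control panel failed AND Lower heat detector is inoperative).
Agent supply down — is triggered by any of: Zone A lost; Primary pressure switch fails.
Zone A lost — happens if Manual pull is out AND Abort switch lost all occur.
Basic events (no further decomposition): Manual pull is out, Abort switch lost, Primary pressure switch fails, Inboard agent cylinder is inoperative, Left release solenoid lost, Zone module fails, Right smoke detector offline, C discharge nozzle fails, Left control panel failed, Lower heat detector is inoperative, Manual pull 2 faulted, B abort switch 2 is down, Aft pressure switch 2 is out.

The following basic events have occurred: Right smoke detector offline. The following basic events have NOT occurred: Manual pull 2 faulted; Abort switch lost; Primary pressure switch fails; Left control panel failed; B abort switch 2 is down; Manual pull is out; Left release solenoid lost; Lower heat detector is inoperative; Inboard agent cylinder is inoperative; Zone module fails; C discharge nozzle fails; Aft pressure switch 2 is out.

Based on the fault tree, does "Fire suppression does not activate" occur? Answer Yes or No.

No

Zone A lost [AND]: Manual pull is out=not, Abort switch lost=not → not all inputs occur → does not occur.
Agent supply down [OR]: Zone A lost=not, Primary pressure switch fails=not → no input occurs → does not occur.
Release chain fails [AND]: Right smoke detector offline=occurs, C discharge nozzle fails=not, Left control panel failed=not, Lower heat detector is inoperative=not → not all inputs occur → does not occur.
Zone B inoperative [OR]: Zone module fails=not, Release chain fails=not → no input occurs → does not occur.
Detection loop lost [OR]: Left release solenoid lost=not, Zone B inoperative=not, Manual pull 2 faulted=not, B abort switch 2 is down=not → no input occurs → does not occur.
Manual path lost [OR]: Inboard agent cylinder is inoperative=not, Detection loop lost=not → no input occurs → does not occur.
Fire suppression does not activate [OR]: Agent supply down=not, Manual path lost=not, Aft pressure switch 2 is out=not → no input occurs → does not occur.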